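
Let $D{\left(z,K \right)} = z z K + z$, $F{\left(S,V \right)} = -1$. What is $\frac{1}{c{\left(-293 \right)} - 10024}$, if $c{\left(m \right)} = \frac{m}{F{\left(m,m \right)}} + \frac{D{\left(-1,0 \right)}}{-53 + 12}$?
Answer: $- \frac{41}{398970} \approx -0.00010276$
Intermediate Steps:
$D{\left(z,K \right)} = z + K z^{2}$ ($D{\left(z,K \right)} = z^{2} K + z = K z^{2} + z = z + K z^{2}$)
$c{\left(m \right)} = \frac{1}{41} - m$ ($c{\left(m \right)} = \frac{m}{-1} + \frac{\left(-1\right) \left(1 + 0 \left(-1\right)\right)}{-53 + 12} = m \left(-1\right) + \frac{\left(-1\right) \left(1 + 0\right)}{-41} = - m + \left(-1\right) 1 \left(- \frac{1}{41}\right) = - m - - \frac{1}{41} = - m + \frac{1}{41} = \frac{1}{41} - m$)
$\frac{1}{c{\left(-293 \right)} - 10024} = \frac{1}{\left(\frac{1}{41} - -293\right) - 10024} = \frac{1}{\left(\frac{1}{41} + 293\right) - 10024} = \frac{1}{\frac{12014}{41} - 10024} = \frac{1}{- \frac{398970}{41}} = - \frac{41}{398970}$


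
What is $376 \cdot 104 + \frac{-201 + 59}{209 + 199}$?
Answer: $\frac{7977145}{204} \approx 39104.0$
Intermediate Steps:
$376 \cdot 104 + \frac{-201 + 59}{209 + 199} = 39104 - \frac{142}{408} = 39104 - \frac{71}{204} = \frac{7977145}{204}$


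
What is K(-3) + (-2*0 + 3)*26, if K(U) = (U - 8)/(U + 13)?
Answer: 769/10 ≈ 76.900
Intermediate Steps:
K(U) = (-8 + U)/(13 + U)
K(-3) + (-2*0 + 3)*26 = (-8 - 3)/(13 - 3) + (-2*0 + 3)*26 = -11/10 + (0 + 3)*26 = (1/10)*(-11) + 3*26 = -11/10 + 78 = 769/10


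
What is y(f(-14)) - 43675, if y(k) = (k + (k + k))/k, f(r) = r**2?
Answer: -43672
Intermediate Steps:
y(k) = 3 (y(k) = (k + 2*k)/k = (3*k)/k = 3)
y(f(-14)) - 43675 = 3 - 43675 = -43672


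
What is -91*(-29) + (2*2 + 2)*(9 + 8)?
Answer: 2741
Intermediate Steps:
-91*(-29) + (2*2 + 2)*(9 + 8) = 2639 + (4 + 2)*17 = 2639 + 6*17 = 2639 + 102 = 2741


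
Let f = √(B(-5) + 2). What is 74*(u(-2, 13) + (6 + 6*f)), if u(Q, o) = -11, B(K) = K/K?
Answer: -370 + 444*√3 ≈ 399.03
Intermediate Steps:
B(K) = 1
f = √3 (f = √(1 + 2) = √3 ≈ 1.7320)
74*(u(-2, 13) + (6 + 6*f)) = 74*(-11 + (6 + 6*√3)) = 74*(-5 + 6*√3) = -370 + 444*√3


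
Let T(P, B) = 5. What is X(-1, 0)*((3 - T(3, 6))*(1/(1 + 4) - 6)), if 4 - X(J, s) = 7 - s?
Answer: -174/5 ≈ -34.800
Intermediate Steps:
X(J, s) = -3 + s (X(J, s) = 4 - (7 - s) = 4 + (-7 + s) = -3 + s)
X(-1, 0)*((3 - T(3, 6))*(1/(1 + 4) - 6)) = (-3 + 0)*((3 - 1*5)*(1/(1 + 4) - 6)) = -3*(3 - 5)*(1/5 - 6) = -(-6)*(1/5 - 6) = -(-6)*(-29)/5 = -3*58/5 = -174/5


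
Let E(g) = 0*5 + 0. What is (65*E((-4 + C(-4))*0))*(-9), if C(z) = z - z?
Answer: 0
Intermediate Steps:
C(z) = 0
E(g) = 0 (E(g) = 0 + 0 = 0)
(65*E((-4 + C(-4))*0))*(-9) = (65*0)*(-9) = 0*(-9) = 0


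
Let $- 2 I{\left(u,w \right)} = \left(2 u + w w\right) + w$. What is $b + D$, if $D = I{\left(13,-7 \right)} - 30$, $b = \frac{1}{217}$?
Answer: $- \frac{13887}{217} \approx -63.995$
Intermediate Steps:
$b = \frac{1}{217} \approx 0.0046083$
$I{\left(u,w \right)} = - u - \frac{w}{2} - \frac{w^{2}}{2}$ ($I{\left(u,w \right)} = - \frac{\left(2 u + w w\right) + w}{2} = - \frac{\left(2 u + w^{2}\right) + w}{2} = - \frac{\left(w^{2} + 2 u\right) + w}{2} = - \frac{w + w^{2} + 2 u}{2} = - u - \frac{w}{2} - \frac{w^{2}}{2}$)
$D = -64$ ($D = \left(\left(-1\right) 13 - - \frac{7}{2} - \frac{\left(-7\right)^{2}}{2}\right) - 30 = \left(-13 + \frac{7}{2} - \frac{49}{2}\right) - 30 = -34 - 30 = -64$)
$b + D = \frac{1}{217} - 64 = - \frac{13887}{217}$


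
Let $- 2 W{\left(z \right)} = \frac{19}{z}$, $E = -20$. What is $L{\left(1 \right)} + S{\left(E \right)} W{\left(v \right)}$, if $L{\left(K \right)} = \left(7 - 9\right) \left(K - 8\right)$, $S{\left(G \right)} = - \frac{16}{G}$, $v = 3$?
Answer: $\frac{172}{15} \approx 11.467$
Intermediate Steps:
$W{\left(z \right)} = - \frac{19}{2 z}$ ($W{\left(z \right)} = - \frac{19 \frac{1}{z}}{2} = - \frac{19}{2 z}$)
$L{\left(K \right)} = 16 - 2 K$ ($L{\left(K \right)} = - 2 \left(-8 + K\right) = 16 - 2 K$)
$L{\left(1 \right)} + S{\left(E \right)} W{\left(v \right)} = \left(16 - 2\right) + - \frac{16}{-20} \left(- \frac{19}{2 \cdot 3}\right) = \left(16 - 2\right) + \left(-16\right) \left(- \frac{1}{20}\right) \left(\left(- \frac{19}{2}\right) \frac{1}{3}\right) = 14 + \frac{4}{5} \left(- \frac{19}{6}\right) = 14 - \frac{38}{15} = \frac{172}{15}$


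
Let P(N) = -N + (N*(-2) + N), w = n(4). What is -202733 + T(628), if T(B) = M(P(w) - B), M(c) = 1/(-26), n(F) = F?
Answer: -5271059/26 ≈ -2.0273e+5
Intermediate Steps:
w = 4
P(N) = -2*N (P(N) = -N + (-2*N + N) = -N - N = -2*N)
M(c) = -1/26
T(B) = -1/26
-202733 + T(628) = -202733 - 1/26 = -5271059/26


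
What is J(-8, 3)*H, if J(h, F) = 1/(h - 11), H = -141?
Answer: 141/19 ≈ 7.4211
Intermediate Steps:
J(h, F) = 1/(-11 + h)
J(-8, 3)*H = -141/(-11 - 8) = -141/(-19) = -1/19*(-141) = 141/19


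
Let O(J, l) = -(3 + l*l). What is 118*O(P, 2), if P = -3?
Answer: -826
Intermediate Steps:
O(J, l) = -3 - l**2 (O(J, l) = -(3 + l**2) = -3 - l**2)
118*O(P, 2) = 118*(-3 - 1*2**2) = 118*(-3 - 1*4) = 118*(-3 - 4) = 118*(-7) = -826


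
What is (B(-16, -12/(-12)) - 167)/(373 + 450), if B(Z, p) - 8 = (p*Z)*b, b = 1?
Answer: -175/823 ≈ -0.21264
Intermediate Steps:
B(Z, p) = 8 + Z*p (B(Z, p) = 8 + (p*Z)*1 = 8 + (Z*p)*1 = 8 + Z*p)
(B(-16, -12/(-12)) - 167)/(373 + 450) = ((8 - (-192)/(-12)) - 167)/(373 + 450) = ((8 - (-192)*(-1)/12) - 167)/823 = ((8 - 16*1) - 167)*(1/823) = ((8 - 16) - 167)*(1/823) = (-8 - 167)*(1/823) = -175*1/823 = -175/823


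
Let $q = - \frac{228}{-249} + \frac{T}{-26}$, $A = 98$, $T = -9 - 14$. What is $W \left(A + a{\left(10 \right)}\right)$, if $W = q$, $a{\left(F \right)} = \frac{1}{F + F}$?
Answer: $\frac{1523697}{8632} \approx 176.52$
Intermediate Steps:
$a{\left(F \right)} = \frac{1}{2 F}$
$T = -23$ ($T = -9 - 14 = -23$)
$q = \frac{3885}{2158}$ ($q = - \frac{228}{-249} - \frac{23}{-26} = \left(-228\right) \left(- \frac{1}{249}\right) - - \frac{23}{26} = \frac{76}{83} + \frac{23}{26} = \frac{3885}{2158} \approx 1.8003$)
$W = \frac{3885}{2158} \approx 1.8003$
$W \left(A + a{\left(10 \right)}\right) = \frac{3885 \left(98 + \frac{1}{2 \cdot 10}\right)}{2158} = \frac{3885 \left(98 + \frac{1}{2} \cdot \frac{1}{10}\right)}{2158} = \frac{3885 \left(98 + \frac{1}{20}\right)}{2158} = \frac{3885}{2158} \cdot \frac{1961}{20} = \frac{1523697}{8632}$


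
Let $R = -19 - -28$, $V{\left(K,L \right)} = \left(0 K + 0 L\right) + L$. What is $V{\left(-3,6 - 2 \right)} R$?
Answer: $36$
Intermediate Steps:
$V{\left(K,L \right)} = L$ ($V{\left(K,L \right)} = \left(0 + 0\right) + L = 0 + L = L$)
$R = 9$ ($R = -19 + 28 = 9$)
$V{\left(-3,6 - 2 \right)} R = \left(6 - 2\right) 9 = 4 \cdot 9 = 36$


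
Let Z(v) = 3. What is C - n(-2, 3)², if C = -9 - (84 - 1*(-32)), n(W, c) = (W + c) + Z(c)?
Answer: -141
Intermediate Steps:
n(W, c) = 3 + W + c (n(W, c) = (W + c) + 3 = 3 + W + c)
C = -125 (C = -9 - (84 + 32) = -9 - 1*116 = -9 - 116 = -125)
C - n(-2, 3)² = -125 - (3 - 2 + 3)² = -125 - 1*4² = -125 - 1*16 = -125 - 16 = -141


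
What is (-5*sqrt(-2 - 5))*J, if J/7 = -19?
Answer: 665*I*sqrt(7) ≈ 1759.4*I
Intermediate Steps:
J = -133 (J = 7*(-19) = -133)
(-5*sqrt(-2 - 5))*J = -5*sqrt(-2 - 5)*(-133) = -5*I*sqrt(7)*(-133) = 665*I*sqrt(7)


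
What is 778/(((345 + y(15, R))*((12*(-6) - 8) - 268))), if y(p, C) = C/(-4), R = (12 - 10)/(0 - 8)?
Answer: -3112/480327 ≈ -0.0064789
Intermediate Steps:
R = -¼ (R = 2/(-8) = 2*(-⅛) = -¼ ≈ -0.25000)
y(p, C) = -C/4 (y(p, C) = C*(-¼) = -C/4)
778/(((345 + y(15, R))*((12*(-6) - 8) - 268))) = 778/(((345 - ¼*(-¼))*((12*(-6) - 8) - 268))) = 778/(((345 + 1/16)*((-72 - 8) - 268))) = 778/((5521*(-80 - 268)/16)) = 778/(((5521/16)*(-348))) = 778/(-480327/4) = 778*(-4/480327) = -3112/480327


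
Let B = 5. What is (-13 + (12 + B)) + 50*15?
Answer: 754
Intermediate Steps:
(-13 + (12 + B)) + 50*15 = (-13 + (12 + 5)) + 50*15 = (-13 + 17) + 750 = 4 + 750 = 754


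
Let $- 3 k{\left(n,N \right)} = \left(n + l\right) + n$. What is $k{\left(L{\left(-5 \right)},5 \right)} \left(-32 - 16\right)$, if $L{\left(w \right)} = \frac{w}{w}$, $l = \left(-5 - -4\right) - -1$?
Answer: $32$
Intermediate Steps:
$l = 0$ ($l = \left(-5 + 4\right) + 1 = -1 + 1 = 0$)
$L{\left(w \right)} = 1$
$k{\left(n,N \right)} = - \frac{2 n}{3}$ ($k{\left(n,N \right)} = - \frac{\left(n + 0\right) + n}{3} = - \frac{n + n}{3} = - \frac{2 n}{3}$)
$k{\left(L{\left(-5 \right)},5 \right)} \left(-32 - 16\right) = \left(- \frac{2}{3}\right) 1 \left(-32 - 16\right) = \left(- \frac{2}{3}\right) \left(-48\right) = 32$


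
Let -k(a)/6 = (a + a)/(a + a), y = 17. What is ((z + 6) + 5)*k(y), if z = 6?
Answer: -102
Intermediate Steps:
k(a) = -6 (k(a) = -6*(a + a)/(a + a) = -6*2*a/(2*a) = -6*2*a*1/(2*a) = -6*1 = -6)
((z + 6) + 5)*k(y) = ((6 + 6) + 5)*(-6) = (12 + 5)*(-6) = 17*(-6) = -102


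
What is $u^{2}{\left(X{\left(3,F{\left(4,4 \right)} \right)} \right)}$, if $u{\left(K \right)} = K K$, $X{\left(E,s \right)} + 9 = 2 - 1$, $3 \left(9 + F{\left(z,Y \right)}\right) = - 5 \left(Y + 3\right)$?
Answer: $4096$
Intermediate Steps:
$F{\left(z,Y \right)} = -14 - \frac{5 Y}{3}$ ($F{\left(z,Y \right)} = -9 + \frac{\left(-5\right) \left(Y + 3\right)}{3} = -9 + \frac{\left(-5\right) \left(3 + Y\right)}{3} = -9 + \frac{-15 - 5 Y}{3} = -9 - \left(5 + \frac{5 Y}{3}\right) = -14 - \frac{5 Y}{3}$)
$X{\left(E,s \right)} = -8$ ($X{\left(E,s \right)} = -9 + \left(2 - 1\right) = -9 + 1 = -8$)
$u{\left(K \right)} = K^{2}$
$u^{2}{\left(X{\left(3,F{\left(4,4 \right)} \right)} \right)} = \left(\left(-8\right)^{2}\right)^{2} = 64^{2} = 4096$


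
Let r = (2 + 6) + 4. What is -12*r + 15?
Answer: -129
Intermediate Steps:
r = 12 (r = 8 + 4 = 12)
-12*r + 15 = -12*12 + 15 = -144 + 15 = -129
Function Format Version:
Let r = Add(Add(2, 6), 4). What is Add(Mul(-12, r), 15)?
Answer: -129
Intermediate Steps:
r = 12 (r = Add(8, 4) = 12)
Add(Mul(-12, r), 15) = Add(Mul(-12, 12), 15) = Add(-144, 15) = -129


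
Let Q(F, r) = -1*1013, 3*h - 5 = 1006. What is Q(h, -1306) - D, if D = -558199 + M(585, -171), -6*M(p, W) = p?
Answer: 1114567/2 ≈ 5.5728e+5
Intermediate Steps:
h = 337 (h = 5/3 + (⅓)*1006 = 5/3 + 1006/3 = 337)
M(p, W) = -p/6
Q(F, r) = -1013
D = -1116593/2 (D = -558199 - ⅙*585 = -558199 - 195/2 = -1116593/2 ≈ -5.5830e+5)
Q(h, -1306) - D = -1013 - 1*(-1116593/2) = -1013 + 1116593/2 = 1114567/2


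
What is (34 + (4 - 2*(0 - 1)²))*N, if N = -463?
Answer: -16668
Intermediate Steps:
(34 + (4 - 2*(0 - 1)²))*N = (34 + (4 - 2*(0 - 1)²))*(-463) = (34 + (4 - 2*(-1)²))*(-463) = (34 + (4 - 2*1))*(-463) = (34 + (4 - 2))*(-463) = (34 + 2)*(-463) = 36*(-463) = -16668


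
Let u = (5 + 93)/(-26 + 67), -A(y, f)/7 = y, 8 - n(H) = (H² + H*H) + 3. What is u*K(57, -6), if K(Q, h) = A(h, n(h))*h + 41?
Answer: -20678/41 ≈ -504.34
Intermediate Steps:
n(H) = 5 - 2*H² (n(H) = 8 - ((H² + H*H) + 3) = 8 - ((H² + H²) + 3) = 8 - (2*H² + 3) = 8 - (3 + 2*H²) = 8 + (-3 - 2*H²) = 5 - 2*H²)
A(y, f) = -7*y
K(Q, h) = 41 - 7*h² (K(Q, h) = (-7*h)*h + 41 = -7*h² + 41 = 41 - 7*h²)
u = 98/41 ≈ 2.3902
u*K(57, -6) = 98*(41 - 7*(-6)²)/41 = 98*(41 - 7*36)/41 = 98*(41 - 252)/41 = (98/41)*(-211) = -20678/41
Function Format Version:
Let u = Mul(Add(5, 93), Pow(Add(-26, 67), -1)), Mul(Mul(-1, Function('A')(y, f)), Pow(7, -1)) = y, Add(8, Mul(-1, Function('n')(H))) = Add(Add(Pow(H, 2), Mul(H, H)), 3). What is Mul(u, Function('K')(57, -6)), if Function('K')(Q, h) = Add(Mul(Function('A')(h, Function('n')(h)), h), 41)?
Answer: Rational(-20678, 41) ≈ -504.34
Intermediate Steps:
Function('n')(H) = Add(5, Mul(-2, Pow(H, 2))) (Function('n')(H) = Add(8, Mul(-1, Add(Add(Pow(H, 2), Mul(H, H)), 3))) = Add(8, Mul(-1, Add(Add(Pow(H, 2), Pow(H, 2)), 3))) = Add(8, Mul(-1, Add(Mul(2, Pow(H, 2)), 3))) = Add(8, Mul(-1, Add(3, Mul(2, Pow(H, 2))))) = Add(8, Add(-3, Mul(-2, Pow(H, 2)))) = Add(5, Mul(-2, Pow(H, 2))))
Function('A')(y, f) = Mul(-7, y)
Function('K')(Q, h) = Add(41, Mul(-7, Pow(h, 2))) (Function('K')(Q, h) = Add(Mul(Mul(-7, h), h), 41) = Add(Mul(-7, Pow(h, 2)), 41) = Add(41, Mul(-7, Pow(h, 2))))
u = Rational(98, 41) (u = Mul(98, Pow(41, -1)) = Mul(98, Rational(1, 41)) = Rational(98, 41) ≈ 2.3902)
Mul(u, Function('K')(57, -6)) = Mul(Rational(98, 41), Add(41, Mul(-7, Pow(-6, 2)))) = Mul(Rational(98, 41), Add(41, Mul(-7, 36))) = Mul(Rational(98, 41), Add(41, -252)) = Mul(Rational(98, 41), -211) = Rational(-20678, 41)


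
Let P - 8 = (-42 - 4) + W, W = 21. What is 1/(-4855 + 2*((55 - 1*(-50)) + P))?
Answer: -1/4679 ≈ -0.00021372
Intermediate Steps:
P = -17 (P = 8 + ((-42 - 4) + 21) = 8 + (-46 + 21) = 8 - 25 = -17)
1/(-4855 + 2*((55 - 1*(-50)) + P)) = 1/(-4855 + 2*((55 - 1*(-50)) - 17)) = 1/(-4855 + 2*((55 + 50) - 17)) = 1/(-4855 + 2*(105 - 17)) = 1/(-4855 + 2*88) = 1/(-4855 + 176) = 1/(-4679) = -1/4679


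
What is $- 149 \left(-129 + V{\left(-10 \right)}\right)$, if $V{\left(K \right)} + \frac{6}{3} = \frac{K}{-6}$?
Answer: $\frac{57812}{3} \approx 19271.0$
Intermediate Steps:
$V{\left(K \right)} = -2 - \frac{K}{6}$ ($V{\left(K \right)} = -2 + \frac{K}{-6} = -2 + K \left(- \frac{1}{6}\right) = -2 - \frac{K}{6}$)
$- 149 \left(-129 + V{\left(-10 \right)}\right) = - 149 \left(-129 - \frac{1}{3}\right) = \left(-149\right) \left(- \frac{388}{3}\right) = \frac{57812}{3}$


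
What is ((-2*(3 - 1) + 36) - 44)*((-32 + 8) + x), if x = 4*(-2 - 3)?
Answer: 528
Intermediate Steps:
x = -20 (x = 4*(-5) = -20)
((-2*(3 - 1) + 36) - 44)*((-32 + 8) + x) = ((-2*(3 - 1) + 36) - 44)*((-32 + 8) - 20) = ((-2*2 + 36) - 44)*(-24 - 20) = ((-4 + 36) - 44)*(-44) = (32 - 44)*(-44) = -12*(-44) = 528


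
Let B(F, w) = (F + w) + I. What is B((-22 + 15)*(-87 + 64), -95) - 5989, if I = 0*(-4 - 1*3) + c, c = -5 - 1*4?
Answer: -5932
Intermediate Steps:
c = -9 (c = -5 - 4 = -9)
I = -9 (I = 0*(-4 - 1*3) - 9 = 0*(-4 - 3) - 9 = 0*(-7) - 9 = 0 - 9 = -9)
B(F, w) = -9 + F + w (B(F, w) = (F + w) - 9 = -9 + F + w)
B((-22 + 15)*(-87 + 64), -95) - 5989 = (-9 + (-22 + 15)*(-87 + 64) - 95) - 5989 = (-9 - 7*(-23) - 95) - 5989 = (-9 + 161 - 95) - 5989 = 57 - 5989 = -5932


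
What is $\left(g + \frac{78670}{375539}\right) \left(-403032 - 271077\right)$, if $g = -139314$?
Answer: $\frac{35267873938235784}{375539} \approx 9.3913 \cdot 10^{10}$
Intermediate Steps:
$\left(g + \frac{78670}{375539}\right) \left(-403032 - 271077\right) = \left(-139314 + \frac{78670}{375539}\right) \left(-403032 - 271077\right) = \left(-139314 + 78670 \cdot \frac{1}{375539}\right) \left(-674109\right) = \left(-139314 + \frac{78670}{375539}\right) \left(-674109\right) = \left(- \frac{52317761576}{375539}\right) \left(-674109\right) = \frac{35267873938235784}{375539}$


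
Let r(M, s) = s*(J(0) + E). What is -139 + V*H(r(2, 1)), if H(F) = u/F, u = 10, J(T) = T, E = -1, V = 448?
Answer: -4619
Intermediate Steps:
r(M, s) = -s (r(M, s) = s*(0 - 1) = s*(-1) = -s)
H(F) = 10/F
-139 + V*H(r(2, 1)) = -139 + 448*(10/((-1*1))) = -139 + 448*(10/(-1)) = -139 + 448*(10*(-1)) = -139 + 448*(-10) = -139 - 4480 = -4619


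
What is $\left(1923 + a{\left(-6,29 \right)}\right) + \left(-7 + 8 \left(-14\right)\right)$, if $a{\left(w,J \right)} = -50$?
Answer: $1754$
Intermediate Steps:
$\left(1923 + a{\left(-6,29 \right)}\right) + \left(-7 + 8 \left(-14\right)\right) = \left(1923 - 50\right) + \left(-7 + 8 \left(-14\right)\right) = 1873 - 119 = 1754$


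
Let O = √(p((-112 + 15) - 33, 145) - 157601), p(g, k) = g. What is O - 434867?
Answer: -434867 + 7*I*√3219 ≈ -4.3487e+5 + 397.15*I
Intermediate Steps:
O = 7*I*√3219 (O = √(((-112 + 15) - 33) - 157601) = √((-97 - 33) - 157601) = √(-130 - 157601) = √(-157731) = 7*I*√3219 ≈ 397.15*I)
O - 434867 = 7*I*√3219 - 434867 = -434867 + 7*I*√3219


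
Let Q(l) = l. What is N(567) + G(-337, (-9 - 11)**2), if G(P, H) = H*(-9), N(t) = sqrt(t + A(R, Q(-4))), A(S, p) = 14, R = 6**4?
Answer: -3600 + sqrt(581) ≈ -3575.9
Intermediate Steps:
R = 1296
N(t) = sqrt(14 + t) (N(t) = sqrt(t + 14) = sqrt(14 + t))
G(P, H) = -9*H
N(567) + G(-337, (-9 - 11)**2) = sqrt(14 + 567) - 9*(-9 - 11)**2 = sqrt(581) - 9*(-20)**2 = sqrt(581) - 9*400 = sqrt(581) - 3600 = -3600 + sqrt(581)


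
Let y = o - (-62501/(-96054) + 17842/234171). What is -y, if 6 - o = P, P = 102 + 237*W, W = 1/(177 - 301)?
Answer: 6296521674817/66408085548 ≈ 94.816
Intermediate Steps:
W = -1/124 (W = 1/(-124) = -1/124 ≈ -0.0080645)
P = 12411/124 (P = 102 + 237*(-1/124) = 102 - 237/124 = 12411/124 ≈ 100.09)
o = -11667/124 (o = 6 - 1*12411/124 = 6 - 12411/124 = -11667/124 ≈ -94.089)
y = -6296521674817/66408085548 (y = -11667/124 - (-62501/(-96054) + 17842/234171) = -11667/124 - (-62501*(-1/96054) + 17842*(1/234171)) = -11667/124 - (62501/96054 + 17842/234171) = -11667/124 - 1*778557959/1071098154 = -11667/124 - 778557959/1071098154 = -6296521674817/66408085548 ≈ -94.816)
-y = -1*(-6296521674817/66408085548) = 6296521674817/66408085548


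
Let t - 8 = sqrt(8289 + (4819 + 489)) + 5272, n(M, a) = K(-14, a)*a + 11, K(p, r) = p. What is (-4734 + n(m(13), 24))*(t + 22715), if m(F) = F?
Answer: -141626705 - 5059*sqrt(13597) ≈ -1.4222e+8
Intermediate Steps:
n(M, a) = 11 - 14*a (n(M, a) = -14*a + 11 = 11 - 14*a)
t = 5280 + sqrt(13597) (t = 8 + (sqrt(8289 + (4819 + 489)) + 5272) = 8 + (sqrt(8289 + 5308) + 5272) = 8 + (sqrt(13597) + 5272) = 8 + (5272 + sqrt(13597)) = 5280 + sqrt(13597) ≈ 5396.6)
(-4734 + n(m(13), 24))*(t + 22715) = (-4734 + (11 - 14*24))*((5280 + sqrt(13597)) + 22715) = (-4734 + (11 - 336))*(27995 + sqrt(13597)) = (-4734 - 325)*(27995 + sqrt(13597)) = -5059*(27995 + sqrt(13597)) = -141626705 - 5059*sqrt(13597)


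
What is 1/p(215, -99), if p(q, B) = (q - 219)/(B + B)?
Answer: 99/2 ≈ 49.500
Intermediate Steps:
p(q, B) = (-219 + q)/(2*B) (p(q, B) = (-219 + q)/((2*B)) = (-219 + q)*(1/(2*B)) = (-219 + q)/(2*B))
1/p(215, -99) = 1/((½)*(-219 + 215)/(-99)) = 1/((½)*(-1/99)*(-4)) = 1/(2/99) = 99/2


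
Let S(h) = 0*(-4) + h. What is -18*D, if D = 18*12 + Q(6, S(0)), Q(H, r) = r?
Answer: -3888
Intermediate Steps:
S(h) = h (S(h) = 0 + h = h)
D = 216 (D = 18*12 + 0 = 216 + 0 = 216)
-18*D = -18*216 = -3888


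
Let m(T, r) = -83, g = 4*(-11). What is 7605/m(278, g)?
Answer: -7605/83 ≈ -91.626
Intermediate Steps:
g = -44
7605/m(278, g) = 7605/(-83) = 7605*(-1/83) = -7605/83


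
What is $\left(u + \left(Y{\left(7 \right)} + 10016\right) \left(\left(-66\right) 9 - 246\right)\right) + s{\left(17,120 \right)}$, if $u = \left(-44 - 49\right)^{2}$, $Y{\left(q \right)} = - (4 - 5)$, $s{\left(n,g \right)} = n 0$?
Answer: $-8405631$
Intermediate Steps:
$s{\left(n,g \right)} = 0$
$Y{\left(q \right)} = 1$ ($Y{\left(q \right)} = \left(-1\right) \left(-1\right) = 1$)
$u = 8649$ ($u = \left(-93\right)^{2} = 8649$)
$\left(u + \left(Y{\left(7 \right)} + 10016\right) \left(\left(-66\right) 9 - 246\right)\right) + s{\left(17,120 \right)} = \left(8649 + \left(1 + 10016\right) \left(\left(-66\right) 9 - 246\right)\right) + 0 = \left(8649 + 10017 \left(-594 - 246\right)\right) + 0 = \left(8649 + 10017 \left(-840\right)\right) + 0 = \left(8649 - 8414280\right) + 0 = -8405631 + 0 = -8405631$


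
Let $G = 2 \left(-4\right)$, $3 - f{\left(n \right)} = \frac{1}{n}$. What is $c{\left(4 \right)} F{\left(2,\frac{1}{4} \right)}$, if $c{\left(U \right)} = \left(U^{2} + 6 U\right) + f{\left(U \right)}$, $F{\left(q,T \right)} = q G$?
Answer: $-684$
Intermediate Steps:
$f{\left(n \right)} = 3 - \frac{1}{n}$
$G = -8$
$F{\left(q,T \right)} = - 8 q$ ($F{\left(q,T \right)} = q \left(-8\right) = - 8 q$)
$c{\left(U \right)} = 3 + U^{2} - \frac{1}{U} + 6 U$ ($c{\left(U \right)} = \left(U^{2} + 6 U\right) + \left(3 - \frac{1}{U}\right) = 3 + U^{2} - \frac{1}{U} + 6 U$)
$c{\left(4 \right)} F{\left(2,\frac{1}{4} \right)} = \left(3 + 4^{2} - \frac{1}{4} + 6 \cdot 4\right) \left(\left(-8\right) 2\right) = \left(3 + 16 - \frac{1}{4} + 24\right) \left(-16\right) = \frac{171}{4} \left(-16\right) = -684$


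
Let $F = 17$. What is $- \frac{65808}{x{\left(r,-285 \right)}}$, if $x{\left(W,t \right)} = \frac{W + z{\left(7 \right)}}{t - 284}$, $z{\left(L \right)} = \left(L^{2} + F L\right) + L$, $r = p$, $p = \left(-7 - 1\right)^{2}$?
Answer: $\frac{37444752}{239} \approx 1.5667 \cdot 10^{5}$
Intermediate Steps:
$p = 64$ ($p = \left(-8\right)^{2} = 64$)
$r = 64$
$z{\left(L \right)} = L^{2} + 18 L$ ($z{\left(L \right)} = \left(L^{2} + 17 L\right) + L = L^{2} + 18 L$)
$x{\left(W,t \right)} = \frac{175 + W}{-284 + t}$ ($x{\left(W,t \right)} = \frac{W + 7 \left(18 + 7\right)}{t - 284} = \frac{W + 7 \cdot 25}{-284 + t} = \frac{W + 175}{-284 + t} = \frac{175 + W}{-284 + t}$)
$- \frac{65808}{x{\left(r,-285 \right)}} = - \frac{65808}{\frac{1}{-284 - 285} \left(175 + 64\right)} = - \frac{65808}{\frac{1}{-569} \cdot 239} = - \frac{65808}{\left(- \frac{1}{569}\right) 239} = - \frac{65808}{- \frac{239}{569}} = \left(-65808\right) \left(- \frac{569}{239}\right) = \frac{37444752}{239}$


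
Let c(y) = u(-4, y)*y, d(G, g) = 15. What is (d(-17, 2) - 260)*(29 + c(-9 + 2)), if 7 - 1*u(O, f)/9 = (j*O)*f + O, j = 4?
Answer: -1566040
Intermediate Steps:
u(O, f) = 63 - 9*O - 36*O*f (u(O, f) = 63 - 9*((4*O)*f + O) = 63 - 9*(4*O*f + O) = 63 - 9*(O + 4*O*f) = 63 + (-9*O - 36*O*f) = 63 - 9*O - 36*O*f)
c(y) = y*(99 + 144*y) (c(y) = (63 - 9*(-4) - 36*(-4)*y)*y = (63 + 36 + 144*y)*y = (99 + 144*y)*y = y*(99 + 144*y))
(d(-17, 2) - 260)*(29 + c(-9 + 2)) = (15 - 260)*(29 + 9*(-9 + 2)*(11 + 16*(-9 + 2))) = -245*(29 + 9*(-7)*(11 + 16*(-7))) = -245*(29 + 9*(-7)*(11 - 112)) = -245*(29 + 9*(-7)*(-101)) = -245*(29 + 6363) = -245*6392 = -1566040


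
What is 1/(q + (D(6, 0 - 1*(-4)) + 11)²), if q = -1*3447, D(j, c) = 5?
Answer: -1/3191 ≈ -0.00031338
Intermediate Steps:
q = -3447
1/(q + (D(6, 0 - 1*(-4)) + 11)²) = 1/(-3447 + (5 + 11)²) = 1/(-3447 + 16²) = 1/(-3447 + 256) = 1/(-3191) = -1/3191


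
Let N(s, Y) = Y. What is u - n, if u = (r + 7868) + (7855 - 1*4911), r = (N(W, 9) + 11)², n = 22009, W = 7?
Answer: -10797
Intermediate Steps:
r = 400 (r = (9 + 11)² = 20² = 400)
u = 11212 (u = (400 + 7868) + (7855 - 1*4911) = 8268 + (7855 - 4911) = 8268 + 2944 = 11212)
u - n = 11212 - 1*22009 = 11212 - 22009 = -10797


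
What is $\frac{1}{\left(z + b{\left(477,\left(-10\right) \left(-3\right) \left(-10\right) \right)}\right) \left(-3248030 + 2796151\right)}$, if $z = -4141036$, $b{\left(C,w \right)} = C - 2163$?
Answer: $\frac{1}{1872009074638} \approx 5.3419 \cdot 10^{-13}$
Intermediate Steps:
$b{\left(C,w \right)} = -2163 + C$
$\frac{1}{\left(z + b{\left(477,\left(-10\right) \left(-3\right) \left(-10\right) \right)}\right) \left(-3248030 + 2796151\right)} = \frac{1}{\left(-4141036 + \left(-2163 + 477\right)\right) \left(-3248030 + 2796151\right)} = \frac{1}{\left(-4141036 - 1686\right) \left(-451879\right)} = \frac{1}{\left(-4142722\right) \left(-451879\right)} = \frac{1}{1872009074638}$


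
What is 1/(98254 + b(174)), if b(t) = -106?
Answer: 1/98148 ≈ 1.0189e-5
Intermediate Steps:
1/(98254 + b(174)) = 1/(98254 - 106) = 1/98148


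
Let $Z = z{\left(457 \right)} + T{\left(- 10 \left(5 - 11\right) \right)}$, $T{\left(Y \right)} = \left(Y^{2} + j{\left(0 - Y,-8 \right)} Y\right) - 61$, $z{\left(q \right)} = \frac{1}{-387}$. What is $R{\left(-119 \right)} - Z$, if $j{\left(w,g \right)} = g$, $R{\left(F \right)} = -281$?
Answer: $- \frac{1292579}{387} \approx -3340.0$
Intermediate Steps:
$z{\left(q \right)} = - \frac{1}{387}$
$T{\left(Y \right)} = -61 + Y^{2} - 8 Y$ ($T{\left(Y \right)} = \left(Y^{2} - 8 Y\right) - 61 = -61 + Y^{2} - 8 Y$)
$Z = \frac{1183832}{387}$ ($Z = - \frac{1}{387} - \left(61 - 100 \left(5 - 11\right)^{2} + 8 \left(-10\right) \left(5 - 11\right)\right) = - \frac{1}{387} - \left(61 - 3600 + 8 \left(-10\right) \left(-6\right)\right) = - \frac{1}{387} - \left(541 - 3600\right) = - \frac{1}{387} - -3059 = - \frac{1}{387} + 3059 = \frac{1183832}{387} \approx 3059.0$)
$R{\left(-119 \right)} - Z = -281 - \frac{1183832}{387} = - \frac{1292579}{387}$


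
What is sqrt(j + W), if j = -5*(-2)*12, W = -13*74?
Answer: I*sqrt(842) ≈ 29.017*I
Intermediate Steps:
W = -962
j = 120 (j = 10*12 = 120)
sqrt(j + W) = sqrt(120 - 962) = sqrt(-842) = I*sqrt(842)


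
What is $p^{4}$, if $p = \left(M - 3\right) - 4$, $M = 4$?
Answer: $81$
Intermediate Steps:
$p = -3$ ($p = \left(4 - 3\right) - 4 = 1 - 4 = -3$)
$p^{4} = \left(-3\right)^{4} = 81$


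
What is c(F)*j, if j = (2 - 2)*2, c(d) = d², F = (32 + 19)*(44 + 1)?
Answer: 0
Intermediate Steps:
F = 2295 (F = 51*45 = 2295)
j = 0 (j = 0*2 = 0)
c(F)*j = 2295²*0 = 5267025*0 = 0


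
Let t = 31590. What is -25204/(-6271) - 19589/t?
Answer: 673351741/198100890 ≈ 3.3990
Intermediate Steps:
-25204/(-6271) - 19589/t = -25204/(-6271) - 19589/31590 = -25204*(-1/6271) - 19589*1/31590 = 25204/6271 - 19589/31590 = 673351741/198100890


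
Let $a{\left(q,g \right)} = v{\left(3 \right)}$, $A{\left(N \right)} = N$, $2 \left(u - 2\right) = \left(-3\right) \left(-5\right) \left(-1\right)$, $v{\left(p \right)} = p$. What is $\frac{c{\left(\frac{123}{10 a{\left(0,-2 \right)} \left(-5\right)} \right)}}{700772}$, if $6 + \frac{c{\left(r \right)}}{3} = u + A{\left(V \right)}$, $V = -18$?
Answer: $- \frac{177}{1401544} \approx -0.00012629$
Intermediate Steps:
$u = - \frac{11}{2}$ ($u = 2 + \frac{\left(-3\right) \left(-5\right) \left(-1\right)}{2} = 2 + \frac{15 \left(-1\right)}{2} = 2 + \frac{1}{2} \left(-15\right) = 2 - \frac{15}{2} = - \frac{11}{2} \approx -5.5$)
$a{\left(q,g \right)} = 3$
$c{\left(r \right)} = - \frac{177}{2}$ ($c{\left(r \right)} = -18 + 3 \left(- \frac{11}{2} - 18\right) = -18 + 3 \left(- \frac{47}{2}\right) = -18 - \frac{141}{2} = - \frac{177}{2}$)
$\frac{c{\left(\frac{123}{10 a{\left(0,-2 \right)} \left(-5\right)} \right)}}{700772} = - \frac{177}{2 \cdot 700772} = \left(- \frac{177}{2}\right) \frac{1}{700772} = - \frac{177}{1401544}$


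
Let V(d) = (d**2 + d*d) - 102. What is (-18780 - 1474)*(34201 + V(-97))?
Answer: -1071780918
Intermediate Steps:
V(d) = -102 + 2*d**2 (V(d) = (d**2 + d**2) - 102 = 2*d**2 - 102 = -102 + 2*d**2)
(-18780 - 1474)*(34201 + V(-97)) = (-18780 - 1474)*(34201 + (-102 + 2*(-97)**2)) = -20254*(34201 + (-102 + 2*9409)) = -20254*(34201 + (-102 + 18818)) = -20254*(34201 + 18716) = -20254*52917 = -1071780918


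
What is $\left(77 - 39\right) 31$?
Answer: $1178$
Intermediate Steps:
$\left(77 - 39\right) 31 = 38 \cdot 31 = 1178$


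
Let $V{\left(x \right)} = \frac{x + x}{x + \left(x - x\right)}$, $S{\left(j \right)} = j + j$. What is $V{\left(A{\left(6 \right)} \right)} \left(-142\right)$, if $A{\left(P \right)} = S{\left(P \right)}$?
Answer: $-284$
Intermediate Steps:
$S{\left(j \right)} = 2 j$
$A{\left(P \right)} = 2 P$
$V{\left(x \right)} = 2$ ($V{\left(x \right)} = \frac{2 x}{x + 0} = \frac{2 x}{x} = 2$)
$V{\left(A{\left(6 \right)} \right)} \left(-142\right) = 2 \left(-142\right) = -284$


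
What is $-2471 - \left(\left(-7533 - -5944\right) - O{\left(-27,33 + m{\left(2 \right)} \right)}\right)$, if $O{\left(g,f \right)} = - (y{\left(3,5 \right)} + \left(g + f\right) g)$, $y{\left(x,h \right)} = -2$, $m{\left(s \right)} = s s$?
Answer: $-610$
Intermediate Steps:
$m{\left(s \right)} = s^{2}$
$O{\left(g,f \right)} = 2 - g \left(f + g\right)$ ($O{\left(g,f \right)} = - (-2 + \left(g + f\right) g) = - (-2 + \left(f + g\right) g) = - (-2 + g \left(f + g\right)) = 2 - g \left(f + g\right)$)
$-2471 - \left(\left(-7533 - -5944\right) - O{\left(-27,33 + m{\left(2 \right)} \right)}\right) = -2471 - \left(\left(-7533 - -5944\right) - \left(2 - \left(-27\right)^{2} - \left(33 + 2^{2}\right) \left(-27\right)\right)\right) = -2471 - \left(\left(-7533 + 5944\right) - \left(2 - 729 - \left(33 + 4\right) \left(-27\right)\right)\right) = -2471 - \left(-1589 - \left(2 - 729 - 37 \left(-27\right)\right)\right) = -2471 - \left(-1589 - \left(2 - 729 + 999\right)\right) = -2471 - \left(-1589 - 272\right) = -2471 - -1861 = -2471 + 1861 = -610$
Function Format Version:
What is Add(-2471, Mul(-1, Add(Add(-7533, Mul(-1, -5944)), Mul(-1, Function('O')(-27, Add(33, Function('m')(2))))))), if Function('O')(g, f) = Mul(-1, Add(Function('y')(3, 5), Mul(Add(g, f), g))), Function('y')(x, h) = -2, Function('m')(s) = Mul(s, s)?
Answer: -610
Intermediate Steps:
Function('m')(s) = Pow(s, 2)
Function('O')(g, f) = Add(2, Mul(-1, g, Add(f, g))) (Function('O')(g, f) = Mul(-1, Add(-2, Mul(Add(g, f), g))) = Mul(-1, Add(-2, Mul(Add(f, g), g))) = Mul(-1, Add(-2, Mul(g, Add(f, g)))) = Add(2, Mul(-1, g, Add(f, g))))
Add(-2471, Mul(-1, Add(Add(-7533, Mul(-1, -5944)), Mul(-1, Function('O')(-27, Add(33, Function('m')(2))))))) = Add(-2471, Mul(-1, Add(Add(-7533, Mul(-1, -5944)), Mul(-1, Add(2, Mul(-1, Pow(-27, 2)), Mul(-1, Add(33, Pow(2, 2)), -27)))))) = Add(-2471, Mul(-1, Add(Add(-7533, 5944), Mul(-1, Add(2, Mul(-1, 729), Mul(-1, Add(33, 4), -27)))))) = Add(-2471, Mul(-1, Add(-1589, Mul(-1, Add(2, -729, Mul(-1, 37, -27)))))) = Add(-2471, Mul(-1, Add(-1589, Mul(-1, Add(2, -729, 999))))) = Add(-2471, Mul(-1, Add(-1589, Mul(-1, 272)))) = Add(-2471, Mul(-1, Add(-1589, -272))) = Add(-2471, Mul(-1, -1861)) = Add(-2471, 1861) = -610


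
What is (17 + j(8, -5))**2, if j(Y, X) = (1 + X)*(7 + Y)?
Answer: 1849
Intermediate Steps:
(17 + j(8, -5))**2 = (17 + (7 + 8 + 7*(-5) - 5*8))**2 = (17 + (7 + 8 - 35 - 40))**2 = (17 - 60)**2 = (-43)**2 = 1849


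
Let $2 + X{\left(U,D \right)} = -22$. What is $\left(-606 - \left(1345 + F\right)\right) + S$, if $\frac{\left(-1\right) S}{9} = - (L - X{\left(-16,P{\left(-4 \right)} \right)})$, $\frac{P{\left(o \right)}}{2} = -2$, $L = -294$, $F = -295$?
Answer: $-4086$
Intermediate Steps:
$P{\left(o \right)} = -4$ ($P{\left(o \right)} = 2 \left(-2\right) = -4$)
$X{\left(U,D \right)} = -24$ ($X{\left(U,D \right)} = -2 - 22 = -24$)
$S = -2430$ ($S = - 9 \left(- (-294 - -24)\right) = - 9 \left(- (-294 + 24)\right) = - 9 \left(\left(-1\right) \left(-270\right)\right) = \left(-9\right) 270 = -2430$)
$\left(-606 - \left(1345 + F\right)\right) + S = \left(-606 - 1050\right) - 2430 = -1656 - 2430 = -4086$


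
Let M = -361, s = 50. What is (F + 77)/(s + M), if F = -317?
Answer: 240/311 ≈ 0.77170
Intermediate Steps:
(F + 77)/(s + M) = (-317 + 77)/(50 - 361) = -240/(-311) = -240*(-1/311) = 240/311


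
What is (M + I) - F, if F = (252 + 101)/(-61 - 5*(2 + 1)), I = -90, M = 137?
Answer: 3925/76 ≈ 51.645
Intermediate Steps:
F = -353/76 (F = 353/(-61 - 5*3) = 353/(-61 - 15) = 353/(-76) = 353*(-1/76) = -353/76 ≈ -4.6447)
(M + I) - F = (137 - 90) - 1*(-353/76) = 47 + 353/76 = 3925/76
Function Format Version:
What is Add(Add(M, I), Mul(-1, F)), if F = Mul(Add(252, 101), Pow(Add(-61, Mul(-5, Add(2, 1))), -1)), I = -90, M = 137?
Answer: Rational(3925, 76) ≈ 51.645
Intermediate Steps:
F = Rational(-353, 76) (F = Mul(353, Pow(Add(-61, Mul(-5, 3)), -1)) = Mul(353, Pow(Add(-61, -15), -1)) = Mul(353, Pow(-76, -1)) = Mul(353, Rational(-1, 76)) = Rational(-353, 76) ≈ -4.6447)
Add(Add(M, I), Mul(-1, F)) = Add(Add(137, -90), Mul(-1, Rational(-353, 76))) = Add(47, Rational(353, 76)) = Rational(3925, 76)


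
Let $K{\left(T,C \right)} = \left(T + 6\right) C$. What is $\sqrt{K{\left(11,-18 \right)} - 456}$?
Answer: $i \sqrt{762} \approx 27.604 i$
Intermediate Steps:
$K{\left(T,C \right)} = C \left(6 + T\right)$ ($K{\left(T,C \right)} = \left(6 + T\right) C = C \left(6 + T\right)$)
$\sqrt{K{\left(11,-18 \right)} - 456} = \sqrt{- 18 \left(6 + 11\right) - 456} = \sqrt{\left(-18\right) 17 - 456} = \sqrt{-306 - 456} = \sqrt{-762} = i \sqrt{762}$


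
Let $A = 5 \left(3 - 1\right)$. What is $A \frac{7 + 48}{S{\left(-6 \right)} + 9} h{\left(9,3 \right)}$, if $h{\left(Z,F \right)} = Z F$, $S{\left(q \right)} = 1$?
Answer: $1485$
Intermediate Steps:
$h{\left(Z,F \right)} = F Z$
$A = 10$ ($A = 5 \cdot 2 = 10$)
$A \frac{7 + 48}{S{\left(-6 \right)} + 9} h{\left(9,3 \right)} = 10 \frac{7 + 48}{1 + 9} \cdot 3 \cdot 9 = 10 \cdot \frac{55}{10} \cdot 27 = 10 \cdot 55 \cdot \frac{1}{10} \cdot 27 = 10 \cdot \frac{11}{2} \cdot 27 = 55 \cdot 27 = 1485$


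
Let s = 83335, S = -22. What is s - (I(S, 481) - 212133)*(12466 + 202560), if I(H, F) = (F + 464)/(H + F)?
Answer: 775433768571/17 ≈ 4.5614e+10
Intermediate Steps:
I(H, F) = (464 + F)/(F + H)
s - (I(S, 481) - 212133)*(12466 + 202560) = 83335 - ((464 + 481)/(481 - 22) - 212133)*(12466 + 202560) = 83335 - (945/459 - 212133)*215026 = 83335 - ((1/459)*945 - 212133)*215026 = 83335 - (35/17 - 212133)*215026 = 83335 - (-3606226)*215026/17 = 83335 - 1*(-775432351876/17) = 83335 + 775432351876/17 = 775433768571/17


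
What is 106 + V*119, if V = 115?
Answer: 13791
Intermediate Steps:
106 + V*119 = 106 + 115*119 = 106 + 13685 = 13791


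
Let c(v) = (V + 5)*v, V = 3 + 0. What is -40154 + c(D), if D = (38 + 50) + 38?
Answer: -39146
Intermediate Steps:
V = 3
D = 126 (D = 88 + 38 = 126)
c(v) = 8*v (c(v) = (3 + 5)*v = 8*v)
-40154 + c(D) = -40154 + 8*126 = -40154 + 1008 = -39146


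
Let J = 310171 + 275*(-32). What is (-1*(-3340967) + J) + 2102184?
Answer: 5744522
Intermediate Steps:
J = 301371 (J = 310171 - 8800 = 301371)
(-1*(-3340967) + J) + 2102184 = (-1*(-3340967) + 301371) + 2102184 = (3340967 + 301371) + 2102184 = 3642338 + 2102184 = 5744522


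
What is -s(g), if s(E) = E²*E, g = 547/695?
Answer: -163667323/335702375 ≈ -0.48754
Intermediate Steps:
g = 547/695 (g = 547*(1/695) = 547/695 ≈ 0.78705)
s(E) = E³
-s(g) = -(547/695)³ = -1*163667323/335702375 = -163667323/335702375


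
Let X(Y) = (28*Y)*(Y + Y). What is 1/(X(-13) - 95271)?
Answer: -1/85807 ≈ -1.1654e-5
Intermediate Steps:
X(Y) = 56*Y**2 (X(Y) = (28*Y)*(2*Y) = 56*Y**2)
1/(X(-13) - 95271) = 1/(56*(-13)**2 - 95271) = 1/(56*169 - 95271) = 1/(9464 - 95271) = 1/(-85807) = -1/85807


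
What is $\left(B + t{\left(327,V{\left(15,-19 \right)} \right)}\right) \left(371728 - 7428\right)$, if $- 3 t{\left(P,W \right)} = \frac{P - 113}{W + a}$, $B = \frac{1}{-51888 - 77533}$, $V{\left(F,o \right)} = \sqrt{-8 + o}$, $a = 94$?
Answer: $\frac{364300 \left(- 9 \sqrt{3} + 27696376 i\right)}{388263 \left(- 94 i + 3 \sqrt{3}\right)} \approx -2.7562 \cdot 10^{5} + 15235.0 i$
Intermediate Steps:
$B = - \frac{1}{129421}$ ($B = \frac{1}{-129421} = - \frac{1}{129421} \approx -7.7267 \cdot 10^{-6}$)
$t{\left(P,W \right)} = - \frac{-113 + P}{3 \left(94 + W\right)}$ ($t{\left(P,W \right)} = - \frac{\left(P - 113\right) \frac{1}{W + 94}}{3} = - \frac{\left(-113 + P\right) \frac{1}{94 + W}}{3} = - \frac{\frac{1}{94 + W} \left(-113 + P\right)}{3} = - \frac{-113 + P}{3 \left(94 + W\right)}$)
$\left(B + t{\left(327,V{\left(15,-19 \right)} \right)}\right) \left(371728 - 7428\right) = \left(- \frac{1}{129421} + \frac{113 - 327}{3 \left(94 + \sqrt{-8 - 19}\right)}\right) \left(371728 - 7428\right) = \left(- \frac{1}{129421} + \frac{113 - 327}{3 \left(94 + \sqrt{-27}\right)}\right) 364300 = \left(- \frac{1}{129421} + \frac{1}{3} \frac{1}{94 + 3 i \sqrt{3}} \left(-214\right)\right) 364300 = \left(- \frac{1}{129421} - \frac{214}{3 \left(94 + 3 i \sqrt{3}\right)}\right) 364300 = - \frac{364300}{129421} - \frac{77960200}{3 \left(94 + 3 i \sqrt{3}\right)}$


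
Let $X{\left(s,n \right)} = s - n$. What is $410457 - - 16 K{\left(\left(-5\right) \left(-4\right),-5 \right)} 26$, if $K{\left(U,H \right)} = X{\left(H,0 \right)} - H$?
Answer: $410457$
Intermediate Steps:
$K{\left(U,H \right)} = 0$ ($K{\left(U,H \right)} = \left(H - 0\right) - H = \left(H + 0\right) - H = H - H = 0$)
$410457 - - 16 K{\left(\left(-5\right) \left(-4\right),-5 \right)} 26 = 410457 - \left(-16\right) 0 \cdot 26 = 410457 - 0 \cdot 26 = 410457 - 0 = 410457 + 0 = 410457$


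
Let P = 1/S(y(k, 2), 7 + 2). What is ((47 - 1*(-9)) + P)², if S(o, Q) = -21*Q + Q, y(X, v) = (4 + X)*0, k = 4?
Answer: 101586241/32400 ≈ 3135.4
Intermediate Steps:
y(X, v) = 0
S(o, Q) = -20*Q
P = -1/180 (P = 1/(-20*(7 + 2)) = 1/(-20*9) = 1/(-180) = -1/180 ≈ -0.0055556)
((47 - 1*(-9)) + P)² = ((47 - 1*(-9)) - 1/180)² = ((47 + 9) - 1/180)² = (56 - 1/180)² = (10079/180)² = 101586241/32400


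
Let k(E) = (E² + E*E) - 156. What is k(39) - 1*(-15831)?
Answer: 18717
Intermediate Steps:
k(E) = -156 + 2*E² (k(E) = (E² + E²) - 156 = 2*E² - 156 = -156 + 2*E²)
k(39) - 1*(-15831) = (-156 + 2*39²) - 1*(-15831) = (-156 + 2*1521) + 15831 = (-156 + 3042) + 15831 = 2886 + 15831 = 18717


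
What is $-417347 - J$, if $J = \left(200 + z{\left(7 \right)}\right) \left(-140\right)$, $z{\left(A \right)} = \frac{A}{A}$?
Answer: $-389207$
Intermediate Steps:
$z{\left(A \right)} = 1$
$J = -28140$ ($J = \left(200 + 1\right) \left(-140\right) = 201 \left(-140\right) = -28140$)
$-417347 - J = -417347 - -28140 = -417347 + 28140 = -389207$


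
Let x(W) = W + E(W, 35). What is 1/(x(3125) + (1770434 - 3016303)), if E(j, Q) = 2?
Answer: -1/1242742 ≈ -8.0467e-7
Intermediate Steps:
x(W) = 2 + W (x(W) = W + 2 = 2 + W)
1/(x(3125) + (1770434 - 3016303)) = 1/((2 + 3125) + (1770434 - 3016303)) = 1/(3127 - 1245869) = 1/(-1242742) = -1/1242742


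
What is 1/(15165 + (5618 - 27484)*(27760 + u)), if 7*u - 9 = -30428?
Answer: -7/3583753111 ≈ -1.9533e-9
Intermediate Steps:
u = -30419/7 (u = 9/7 + (⅐)*(-30428) = 9/7 - 30428/7 = -30419/7 ≈ -4345.6)
1/(15165 + (5618 - 27484)*(27760 + u)) = 1/(15165 + (5618 - 27484)*(27760 - 30419/7)) = 1/(15165 - 21866*163901/7) = 1/(15165 - 3583859266/7) = 1/(-3583753111/7) = -7/3583753111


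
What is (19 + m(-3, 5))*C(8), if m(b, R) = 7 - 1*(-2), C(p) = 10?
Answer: 280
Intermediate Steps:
m(b, R) = 9 (m(b, R) = 7 + 2 = 9)
(19 + m(-3, 5))*C(8) = (19 + 9)*10 = 28*10 = 280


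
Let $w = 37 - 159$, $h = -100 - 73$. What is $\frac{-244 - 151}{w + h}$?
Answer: $\frac{79}{59} \approx 1.339$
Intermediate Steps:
$h = -173$
$w = -122$ ($w = 37 - 159 = -122$)
$\frac{-244 - 151}{w + h} = \frac{-244 - 151}{-122 - 173} = - \frac{395}{-295} = \left(-395\right) \left(- \frac{1}{295}\right) = \frac{79}{59}$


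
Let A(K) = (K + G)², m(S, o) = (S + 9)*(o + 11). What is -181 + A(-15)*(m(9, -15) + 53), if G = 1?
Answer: -3905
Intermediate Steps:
m(S, o) = (9 + S)*(11 + o)
A(K) = (1 + K)² (A(K) = (K + 1)² = (1 + K)²)
-181 + A(-15)*(m(9, -15) + 53) = -181 + (1 - 15)²*((99 + 9*(-15) + 11*9 + 9*(-15)) + 53) = -181 + (-14)²*((99 - 135 + 99 - 135) + 53) = -181 + 196*(-72 + 53) = -181 + 196*(-19) = -181 - 3724 = -3905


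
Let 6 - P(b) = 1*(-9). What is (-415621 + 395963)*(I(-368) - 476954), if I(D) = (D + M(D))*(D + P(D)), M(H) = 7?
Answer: 6870883818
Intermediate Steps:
P(b) = 15 (P(b) = 6 - (-9) = 6 - 1*(-9) = 6 + 9 = 15)
I(D) = (7 + D)*(15 + D) (I(D) = (D + 7)*(D + 15) = (7 + D)*(15 + D))
(-415621 + 395963)*(I(-368) - 476954) = (-415621 + 395963)*((105 + (-368)² + 22*(-368)) - 476954) = -19658*((105 + 135424 - 8096) - 476954) = -19658*(127433 - 476954) = -19658*(-349521) = 6870883818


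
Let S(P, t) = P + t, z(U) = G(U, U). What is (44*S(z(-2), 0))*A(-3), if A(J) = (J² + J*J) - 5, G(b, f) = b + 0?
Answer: -1144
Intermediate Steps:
G(b, f) = b
z(U) = U
A(J) = -5 + 2*J² (A(J) = (J² + J²) - 5 = 2*J² - 5 = -5 + 2*J²)
(44*S(z(-2), 0))*A(-3) = (44*(-2 + 0))*(-5 + 2*(-3)²) = (44*(-2))*(-5 + 2*9) = -88*(-5 + 18) = -88*13 = -1144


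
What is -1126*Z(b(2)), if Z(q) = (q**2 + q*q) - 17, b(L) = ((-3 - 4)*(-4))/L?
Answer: -422250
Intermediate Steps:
b(L) = 28/L (b(L) = (-7*(-4))/L = 28/L)
Z(q) = -17 + 2*q**2 (Z(q) = (q**2 + q**2) - 17 = 2*q**2 - 17 = -17 + 2*q**2)
-1126*Z(b(2)) = -1126*(-17 + 2*(28/2)**2) = -1126*(-17 + 2*(28*(1/2))**2) = -1126*(-17 + 2*14**2) = -1126*(-17 + 2*196) = -1126*(-17 + 392) = -1126*375 = -422250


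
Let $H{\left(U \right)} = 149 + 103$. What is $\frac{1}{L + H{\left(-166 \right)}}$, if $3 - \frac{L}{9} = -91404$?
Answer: $\frac{1}{822915} \approx 1.2152 \cdot 10^{-6}$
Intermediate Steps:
$H{\left(U \right)} = 252$
$L = 822663$ ($L = 27 - -822636 = 27 + 822636 = 822663$)
$\frac{1}{L + H{\left(-166 \right)}} = \frac{1}{822663 + 252} = \frac{1}{822915}$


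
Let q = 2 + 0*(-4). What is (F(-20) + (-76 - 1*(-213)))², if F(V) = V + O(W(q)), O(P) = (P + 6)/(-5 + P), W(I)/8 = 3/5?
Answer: 3969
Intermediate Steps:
q = 2 (q = 2 + 0 = 2)
W(I) = 24/5 (W(I) = 8*(3/5) = 8*(3*(⅕)) = 8*(⅗) = 24/5)
O(P) = (6 + P)/(-5 + P)
F(V) = -54 + V (F(V) = V + (6 + 24/5)/(-5 + 24/5) = V + (54/5)/(-⅕) = V - 5*54/5 = V - 54 = -54 + V)
(F(-20) + (-76 - 1*(-213)))² = ((-54 - 20) + (-76 - 1*(-213)))² = (-74 + (-76 + 213))² = (-74 + 137)² = 63² = 3969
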